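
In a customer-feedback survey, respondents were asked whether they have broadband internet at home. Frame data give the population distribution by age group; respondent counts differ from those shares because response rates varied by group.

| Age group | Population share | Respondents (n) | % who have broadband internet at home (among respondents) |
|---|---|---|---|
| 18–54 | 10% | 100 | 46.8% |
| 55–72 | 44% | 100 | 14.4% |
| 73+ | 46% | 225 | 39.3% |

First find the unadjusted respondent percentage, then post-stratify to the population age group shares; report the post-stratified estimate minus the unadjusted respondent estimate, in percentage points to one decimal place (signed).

-6.1 percentage points

Naive respondent-only estimate (weights = respondent counts):
  (100/425)×46.8 + (100/425)×14.4 + (225/425)×39.3 = 35.2059%
Post-stratified estimate weights by population shares:
  0.1×46.8 + 0.44×14.4 + 0.46×39.3 = 29.094%
Difference = 29.094 − 35.2059 = -6.1119 pp.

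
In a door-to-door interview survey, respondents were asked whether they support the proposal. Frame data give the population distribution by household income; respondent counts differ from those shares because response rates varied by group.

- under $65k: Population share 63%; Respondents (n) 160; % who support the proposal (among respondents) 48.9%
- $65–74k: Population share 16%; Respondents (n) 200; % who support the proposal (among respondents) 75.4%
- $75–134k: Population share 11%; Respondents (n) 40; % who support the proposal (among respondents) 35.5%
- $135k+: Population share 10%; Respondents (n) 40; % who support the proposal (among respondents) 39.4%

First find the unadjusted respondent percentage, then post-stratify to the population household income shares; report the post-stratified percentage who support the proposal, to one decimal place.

50.7%

Without adjustment, the pooled respondent share is:
  (160/440)×48.9 + (200/440)×75.4 + (40/440)×35.5 + (40/440)×39.4 = 58.8636%
Post-stratified estimate weights by population shares:
  0.63×48.9 + 0.16×75.4 + 0.11×35.5 + 0.1×39.4 = 50.716%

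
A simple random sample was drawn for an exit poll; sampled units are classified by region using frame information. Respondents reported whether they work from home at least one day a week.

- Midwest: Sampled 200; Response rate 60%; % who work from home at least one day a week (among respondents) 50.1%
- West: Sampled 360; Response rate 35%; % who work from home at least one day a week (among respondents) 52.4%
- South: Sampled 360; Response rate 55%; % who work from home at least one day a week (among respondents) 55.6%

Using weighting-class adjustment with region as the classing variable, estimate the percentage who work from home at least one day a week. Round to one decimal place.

Inverse-response-rate weighting restores each class to its sampled count, so class totals weight by n_sampled:
  Midwest: 200 × 50.1 = 10,020
  West: 360 × 52.4 = 18,864
  South: 360 × 55.6 = 20,016
Adjusted estimate = 48,900 / 920 = 53.1522 → 53.2%.

53.2%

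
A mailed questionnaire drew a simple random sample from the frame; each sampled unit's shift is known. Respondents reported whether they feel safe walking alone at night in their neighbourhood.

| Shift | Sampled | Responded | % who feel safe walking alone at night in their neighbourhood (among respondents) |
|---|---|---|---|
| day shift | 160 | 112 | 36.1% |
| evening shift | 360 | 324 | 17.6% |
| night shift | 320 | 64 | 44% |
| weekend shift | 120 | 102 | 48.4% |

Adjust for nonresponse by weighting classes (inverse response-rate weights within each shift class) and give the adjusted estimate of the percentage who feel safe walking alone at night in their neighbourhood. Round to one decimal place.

Class response rates: day shift 112/160 = 70%, evening shift 324/360 = 90%, night shift 64/320 = 20%, weekend shift 102/120 = 85%.
With weight = n_sampled/n_responded per class, the weighted class total is n_sampled:
  day shift: 160 × 36.1 = 5776
  evening shift: 360 × 17.6 = 6336
  night shift: 320 × 44 = 14,080
  weekend shift: 120 × 48.4 = 5808
Adjusted estimate = 32,000 / 960 = 33.3333 → 33.3%.

33.3%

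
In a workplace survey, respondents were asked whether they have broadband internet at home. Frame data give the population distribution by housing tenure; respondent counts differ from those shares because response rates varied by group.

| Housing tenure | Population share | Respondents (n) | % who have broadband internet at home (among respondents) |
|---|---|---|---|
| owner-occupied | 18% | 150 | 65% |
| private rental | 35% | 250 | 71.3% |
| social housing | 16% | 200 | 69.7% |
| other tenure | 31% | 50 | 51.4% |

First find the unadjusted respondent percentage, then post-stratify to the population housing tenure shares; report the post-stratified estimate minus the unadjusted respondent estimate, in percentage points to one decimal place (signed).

Without adjustment, the pooled respondent share is:
  (150/650)×65 + (250/650)×71.3 + (200/650)×69.7 + (50/650)×51.4 = 67.8231%
Post-stratifying to population shares instead:
  0.18×65 + 0.35×71.3 + 0.16×69.7 + 0.31×51.4 = 63.741%
Difference = 63.741 − 67.8231 = -4.0821 pp.

-4.1 percentage points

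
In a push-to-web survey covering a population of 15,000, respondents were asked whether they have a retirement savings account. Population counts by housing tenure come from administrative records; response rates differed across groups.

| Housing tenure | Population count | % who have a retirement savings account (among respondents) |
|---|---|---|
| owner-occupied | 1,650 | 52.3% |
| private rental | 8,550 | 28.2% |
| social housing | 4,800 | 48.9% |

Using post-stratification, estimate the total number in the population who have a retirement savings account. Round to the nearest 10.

5,620

Apply each group's respondent rate to its population count:
  owner-occupied: 1,650 × 52.3% = 862.95
  private rental: 8,550 × 28.2% = 2411.1
  social housing: 4,800 × 48.9% = 2347.2
Estimated total = 5621.25 → 5,620.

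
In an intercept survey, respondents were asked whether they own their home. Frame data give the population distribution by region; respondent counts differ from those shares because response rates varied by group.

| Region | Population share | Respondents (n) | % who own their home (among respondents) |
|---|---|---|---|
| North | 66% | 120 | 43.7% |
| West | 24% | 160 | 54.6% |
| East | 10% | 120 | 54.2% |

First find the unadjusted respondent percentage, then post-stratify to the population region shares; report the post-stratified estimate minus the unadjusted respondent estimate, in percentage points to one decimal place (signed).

Naive respondent-only estimate (weights = respondent counts):
  (120/400)×43.7 + (160/400)×54.6 + (120/400)×54.2 = 51.21%
Reweighting by population region shares:
  0.66×43.7 + 0.24×54.6 + 0.1×54.2 = 47.366%
Difference = 47.366 − 51.21 = -3.844 pp.

-3.8 percentage points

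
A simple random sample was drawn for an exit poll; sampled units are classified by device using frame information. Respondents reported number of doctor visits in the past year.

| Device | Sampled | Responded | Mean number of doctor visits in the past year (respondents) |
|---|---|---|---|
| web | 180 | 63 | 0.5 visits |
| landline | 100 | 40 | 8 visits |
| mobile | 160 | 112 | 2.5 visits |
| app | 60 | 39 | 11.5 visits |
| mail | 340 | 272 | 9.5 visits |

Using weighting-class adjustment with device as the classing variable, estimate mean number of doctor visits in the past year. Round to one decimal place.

6.2

Response rates by class: web 63/180 = 35%, landline 40/100 = 40%, mobile 112/160 = 70%, app 39/60 = 65%, mail 272/340 = 80%.
Each respondent's weight = sampled/responded in their class; summing within a class gives n_sampled, so:
  web: 180 × 0.5 = 90
  landline: 100 × 8 = 800
  mobile: 160 × 2.5 = 400
  app: 60 × 11.5 = 690
  mail: 340 × 9.5 = 3230
Adjusted estimate = 5210 / 840 = 6.20238 → 6.2.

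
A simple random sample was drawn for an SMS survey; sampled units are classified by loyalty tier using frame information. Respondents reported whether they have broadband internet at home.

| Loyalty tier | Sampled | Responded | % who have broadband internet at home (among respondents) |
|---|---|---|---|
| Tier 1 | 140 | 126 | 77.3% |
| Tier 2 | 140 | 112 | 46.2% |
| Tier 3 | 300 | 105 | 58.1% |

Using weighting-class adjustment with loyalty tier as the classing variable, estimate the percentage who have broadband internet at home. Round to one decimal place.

Class response rates: Tier 1 126/140 = 90%, Tier 2 112/140 = 80%, Tier 3 105/300 = 35%.
Each respondent's weight = sampled/responded in their class; summing within a class gives n_sampled, so:
  Tier 1: 140 × 77.3 = 10,822
  Tier 2: 140 × 46.2 = 6468
  Tier 3: 300 × 58.1 = 17,430
Adjusted estimate = 34,720 / 580 = 59.8621 → 59.9%.

59.9%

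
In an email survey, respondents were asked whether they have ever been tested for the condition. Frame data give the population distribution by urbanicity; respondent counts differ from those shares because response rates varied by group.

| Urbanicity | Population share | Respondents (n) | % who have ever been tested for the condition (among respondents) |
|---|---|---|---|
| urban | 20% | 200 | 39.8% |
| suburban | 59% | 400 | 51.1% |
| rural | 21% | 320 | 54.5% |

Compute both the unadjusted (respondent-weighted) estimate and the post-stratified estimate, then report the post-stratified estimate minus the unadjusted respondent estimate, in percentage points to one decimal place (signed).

-0.3 percentage points

Naive respondent-only estimate (weights = respondent counts):
  (200/920)×39.8 + (400/920)×51.1 + (320/920)×54.5 = 49.8261%
Post-stratified estimate weights by population shares:
  0.2×39.8 + 0.59×51.1 + 0.21×54.5 = 49.554%
Difference = 49.554 − 49.8261 = -0.2721 pp.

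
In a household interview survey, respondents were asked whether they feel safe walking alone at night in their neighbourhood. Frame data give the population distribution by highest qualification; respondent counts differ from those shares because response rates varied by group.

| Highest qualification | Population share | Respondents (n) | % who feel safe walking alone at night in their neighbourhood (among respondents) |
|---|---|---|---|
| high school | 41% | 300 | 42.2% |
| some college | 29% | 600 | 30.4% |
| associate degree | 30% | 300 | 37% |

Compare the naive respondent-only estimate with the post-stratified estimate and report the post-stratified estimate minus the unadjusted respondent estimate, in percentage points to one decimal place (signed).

Unadjusted (pooled respondent) estimate weights by respondent counts:
  (300/1200)×42.2 + (600/1200)×30.4 + (300/1200)×37 = 35%
Post-stratifying to population shares instead:
  0.41×42.2 + 0.29×30.4 + 0.3×37 = 37.218%
Difference = 37.218 − 35 = 2.218 pp.

+2.2 percentage points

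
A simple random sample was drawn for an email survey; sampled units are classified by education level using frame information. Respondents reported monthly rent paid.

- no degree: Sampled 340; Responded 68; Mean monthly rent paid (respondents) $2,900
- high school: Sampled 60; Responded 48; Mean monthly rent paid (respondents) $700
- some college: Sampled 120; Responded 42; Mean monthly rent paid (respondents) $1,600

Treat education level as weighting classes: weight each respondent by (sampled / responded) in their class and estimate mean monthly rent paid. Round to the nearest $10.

$2,350

Class response rates: no degree 68/340 = 20%, high school 48/60 = 80%, some college 42/120 = 35%.
Weighting each respondent by the inverse class response rate inflates each class back to its sampled size, so the class weight is n_sampled:
  no degree: 340 × 2900 = 986,000
  high school: 60 × 700 = 42,000
  some college: 120 × 1600 = 192,000
Adjusted estimate = 1,220,000 / 520 = 2346.15 → $2,350.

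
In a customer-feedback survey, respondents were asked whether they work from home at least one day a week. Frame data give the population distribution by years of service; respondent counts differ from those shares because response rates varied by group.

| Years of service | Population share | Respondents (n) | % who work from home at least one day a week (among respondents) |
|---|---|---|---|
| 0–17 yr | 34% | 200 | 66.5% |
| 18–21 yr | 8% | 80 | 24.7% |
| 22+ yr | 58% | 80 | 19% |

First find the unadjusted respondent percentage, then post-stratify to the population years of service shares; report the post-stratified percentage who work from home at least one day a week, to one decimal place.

35.6%

Without adjustment, the pooled respondent share is:
  (200/360)×66.5 + (80/360)×24.7 + (80/360)×19 = 46.6556%
Reweighting by population years of service shares:
  0.34×66.5 + 0.08×24.7 + 0.58×19 = 35.606%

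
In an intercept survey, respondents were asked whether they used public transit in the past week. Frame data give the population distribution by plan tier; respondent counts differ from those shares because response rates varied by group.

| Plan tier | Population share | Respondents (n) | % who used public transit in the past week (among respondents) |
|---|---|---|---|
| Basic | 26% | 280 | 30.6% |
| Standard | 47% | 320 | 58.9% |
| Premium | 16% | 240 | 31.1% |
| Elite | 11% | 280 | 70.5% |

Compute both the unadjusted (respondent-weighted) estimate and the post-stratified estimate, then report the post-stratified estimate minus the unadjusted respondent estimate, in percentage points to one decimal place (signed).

-0.4 percentage points

Without adjustment, the pooled respondent share is:
  (280/1120)×30.6 + (320/1120)×58.9 + (240/1120)×31.1 + (280/1120)×70.5 = 48.7679%
Post-stratified estimate weights by population shares:
  0.26×30.6 + 0.47×58.9 + 0.16×31.1 + 0.11×70.5 = 48.37%
Difference = 48.37 − 48.7679 = -0.3979 pp.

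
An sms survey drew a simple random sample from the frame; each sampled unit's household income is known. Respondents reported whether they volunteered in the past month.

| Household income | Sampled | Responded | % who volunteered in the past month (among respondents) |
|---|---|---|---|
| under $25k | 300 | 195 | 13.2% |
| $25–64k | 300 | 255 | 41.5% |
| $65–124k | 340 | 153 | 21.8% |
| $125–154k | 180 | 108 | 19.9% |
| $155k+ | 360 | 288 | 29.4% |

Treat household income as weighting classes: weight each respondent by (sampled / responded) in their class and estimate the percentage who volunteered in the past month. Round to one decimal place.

Response rates by class: under $25k 195/300 = 65%, $25–64k 255/300 = 85%, $65–124k 153/340 = 45%, $125–154k 108/180 = 60%, $155k+ 288/360 = 80%.
With weight = n_sampled/n_responded per class, the weighted class total is n_sampled:
  under $25k: 300 × 13.2 = 3960
  $25–64k: 300 × 41.5 = 12,450
  $65–124k: 340 × 21.8 = 7412
  $125–154k: 180 × 19.9 = 3582
  $155k+: 360 × 29.4 = 10,584
Adjusted estimate = 37,988 / 1,480 = 25.6676 → 25.7%.

25.7%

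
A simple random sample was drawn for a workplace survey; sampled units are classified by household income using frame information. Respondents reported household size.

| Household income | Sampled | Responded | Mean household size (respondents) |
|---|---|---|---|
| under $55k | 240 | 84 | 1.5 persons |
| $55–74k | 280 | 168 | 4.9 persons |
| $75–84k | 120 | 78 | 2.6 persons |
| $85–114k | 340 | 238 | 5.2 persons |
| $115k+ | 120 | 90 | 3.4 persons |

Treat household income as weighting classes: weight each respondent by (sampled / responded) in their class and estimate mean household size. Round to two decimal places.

3.84

Response rates by class: under $55k 84/240 = 35%, $55–74k 168/280 = 60%, $75–84k 78/120 = 65%, $85–114k 238/340 = 70%, $115k+ 90/120 = 75%.
Each respondent's weight = sampled/responded in their class; summing within a class gives n_sampled, so:
  under $55k: 240 × 1.5 = 360
  $55–74k: 280 × 4.9 = 1372
  $75–84k: 120 × 2.6 = 312
  $85–114k: 340 × 5.2 = 1768
  $115k+: 120 × 3.4 = 408
Adjusted estimate = 4220 / 1,100 = 3.83636 → 3.84.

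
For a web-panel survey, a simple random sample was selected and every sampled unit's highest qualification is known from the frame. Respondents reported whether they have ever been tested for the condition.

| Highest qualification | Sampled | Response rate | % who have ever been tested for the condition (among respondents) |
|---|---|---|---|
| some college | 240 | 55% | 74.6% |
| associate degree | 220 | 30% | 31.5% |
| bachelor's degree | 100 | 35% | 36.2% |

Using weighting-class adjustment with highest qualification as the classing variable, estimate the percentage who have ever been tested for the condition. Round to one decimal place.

With weight = n_sampled/n_responded per class, the weighted class total is n_sampled:
  some college: 240 × 74.6 = 17,904
  associate degree: 220 × 31.5 = 6930
  bachelor's degree: 100 × 36.2 = 3620
Adjusted estimate = 28,454 / 560 = 50.8107 → 50.8%.

50.8%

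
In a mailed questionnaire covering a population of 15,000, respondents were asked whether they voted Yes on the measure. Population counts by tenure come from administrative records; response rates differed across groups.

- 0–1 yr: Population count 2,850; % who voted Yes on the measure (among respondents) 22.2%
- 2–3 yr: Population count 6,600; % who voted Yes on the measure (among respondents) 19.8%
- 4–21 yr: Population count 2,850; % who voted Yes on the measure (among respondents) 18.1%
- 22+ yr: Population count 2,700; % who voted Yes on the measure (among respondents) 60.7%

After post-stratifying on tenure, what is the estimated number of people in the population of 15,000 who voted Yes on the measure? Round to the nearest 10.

4,090

Apply each group's respondent rate to its population count:
  0–1 yr: 2,850 × 22.2% = 632.7
  2–3 yr: 6,600 × 19.8% = 1306.8
  4–21 yr: 2,850 × 18.1% = 515.85
  22+ yr: 2,700 × 60.7% = 1638.9
Estimated total = 4094.25 → 4,090.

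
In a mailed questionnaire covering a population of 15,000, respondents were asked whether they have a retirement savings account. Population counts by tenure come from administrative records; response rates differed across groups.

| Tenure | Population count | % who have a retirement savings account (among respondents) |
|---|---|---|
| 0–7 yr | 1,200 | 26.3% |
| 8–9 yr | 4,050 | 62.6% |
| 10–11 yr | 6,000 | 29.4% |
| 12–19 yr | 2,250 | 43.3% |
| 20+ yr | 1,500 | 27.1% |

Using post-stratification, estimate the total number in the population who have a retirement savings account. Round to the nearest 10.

Estimated count per cell = population count × respondent percentage:
  0–7 yr: 1,200 × 26.3% = 315.6
  8–9 yr: 4,050 × 62.6% = 2535.3
  10–11 yr: 6,000 × 29.4% = 1764
  12–19 yr: 2,250 × 43.3% = 974.25
  20+ yr: 1,500 × 27.1% = 406.5
Estimated total = 5995.65 → 6,000.

6,000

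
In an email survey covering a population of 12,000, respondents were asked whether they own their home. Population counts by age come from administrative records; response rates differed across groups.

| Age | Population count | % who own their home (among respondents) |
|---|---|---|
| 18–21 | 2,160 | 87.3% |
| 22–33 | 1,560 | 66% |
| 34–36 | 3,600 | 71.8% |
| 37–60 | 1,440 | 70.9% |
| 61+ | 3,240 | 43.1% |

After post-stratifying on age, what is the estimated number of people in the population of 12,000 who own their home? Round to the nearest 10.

7,920

Each cell contributes its population count × the respondent rate:
  18–21: 2,160 × 87.3% = 1885.68
  22–33: 1,560 × 66% = 1029.6
  34–36: 3,600 × 71.8% = 2584.8
  37–60: 1,440 × 70.9% = 1020.96
  61+: 3,240 × 43.1% = 1396.44
Estimated total = 7917.48 → 7,920.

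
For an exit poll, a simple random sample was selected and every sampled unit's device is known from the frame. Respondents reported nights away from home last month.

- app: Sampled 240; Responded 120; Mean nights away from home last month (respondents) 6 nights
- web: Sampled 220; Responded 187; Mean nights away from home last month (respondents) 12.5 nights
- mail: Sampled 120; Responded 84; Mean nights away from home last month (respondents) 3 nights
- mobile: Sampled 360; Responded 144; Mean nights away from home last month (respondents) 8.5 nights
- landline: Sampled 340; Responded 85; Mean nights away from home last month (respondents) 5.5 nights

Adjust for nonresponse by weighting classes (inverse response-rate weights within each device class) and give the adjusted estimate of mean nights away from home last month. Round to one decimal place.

7.4

Class response rates: app 120/240 = 50%, web 187/220 = 85%, mail 84/120 = 70%, mobile 144/360 = 40%, landline 85/340 = 25%.
Inverse-response-rate weighting restores each class to its sampled count, so class totals weight by n_sampled:
  app: 240 × 6 = 1440
  web: 220 × 12.5 = 2750
  mail: 120 × 3 = 360
  mobile: 360 × 8.5 = 3060
  landline: 340 × 5.5 = 1870
Adjusted estimate = 9480 / 1,280 = 7.40625 → 7.4.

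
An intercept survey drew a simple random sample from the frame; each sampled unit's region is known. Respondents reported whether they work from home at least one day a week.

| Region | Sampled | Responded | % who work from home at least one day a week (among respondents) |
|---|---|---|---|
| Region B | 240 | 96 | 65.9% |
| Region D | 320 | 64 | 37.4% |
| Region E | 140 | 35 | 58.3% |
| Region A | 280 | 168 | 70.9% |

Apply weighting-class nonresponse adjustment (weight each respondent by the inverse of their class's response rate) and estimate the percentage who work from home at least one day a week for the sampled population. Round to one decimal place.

56.9%

Class response rates: Region B 96/240 = 40%, Region D 64/320 = 20%, Region E 35/140 = 25%, Region A 168/280 = 60%.
With weight = n_sampled/n_responded per class, the weighted class total is n_sampled:
  Region B: 240 × 65.9 = 15816
  Region D: 320 × 37.4 = 11,968
  Region E: 140 × 58.3 = 8162
  Region A: 280 × 70.9 = 19,852
Adjusted estimate = 55,798 / 980 = 56.9367 → 56.9%.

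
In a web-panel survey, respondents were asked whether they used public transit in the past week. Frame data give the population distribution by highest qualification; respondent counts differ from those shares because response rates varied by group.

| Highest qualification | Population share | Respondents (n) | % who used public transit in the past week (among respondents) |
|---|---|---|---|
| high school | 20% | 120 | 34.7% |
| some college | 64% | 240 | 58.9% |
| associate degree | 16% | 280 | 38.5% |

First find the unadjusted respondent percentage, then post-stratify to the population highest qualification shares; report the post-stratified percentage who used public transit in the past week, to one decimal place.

50.8%

Naive respondent-only estimate (weights = respondent counts):
  (120/640)×34.7 + (240/640)×58.9 + (280/640)×38.5 = 45.4375%
Reweighting by population highest qualification shares:
  0.2×34.7 + 0.64×58.9 + 0.16×38.5 = 50.796%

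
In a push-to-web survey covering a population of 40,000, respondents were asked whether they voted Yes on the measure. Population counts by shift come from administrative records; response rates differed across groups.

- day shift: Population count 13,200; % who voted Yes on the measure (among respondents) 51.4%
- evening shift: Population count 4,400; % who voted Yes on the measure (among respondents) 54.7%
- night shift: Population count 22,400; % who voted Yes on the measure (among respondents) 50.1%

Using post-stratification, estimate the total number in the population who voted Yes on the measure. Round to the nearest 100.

Apply each group's respondent rate to its population count:
  day shift: 13,200 × 51.4% = 6784.8
  evening shift: 4,400 × 54.7% = 2406.8
  night shift: 22,400 × 50.1% = 11222.4
Estimated total = 20,414 → 20,400.

20,400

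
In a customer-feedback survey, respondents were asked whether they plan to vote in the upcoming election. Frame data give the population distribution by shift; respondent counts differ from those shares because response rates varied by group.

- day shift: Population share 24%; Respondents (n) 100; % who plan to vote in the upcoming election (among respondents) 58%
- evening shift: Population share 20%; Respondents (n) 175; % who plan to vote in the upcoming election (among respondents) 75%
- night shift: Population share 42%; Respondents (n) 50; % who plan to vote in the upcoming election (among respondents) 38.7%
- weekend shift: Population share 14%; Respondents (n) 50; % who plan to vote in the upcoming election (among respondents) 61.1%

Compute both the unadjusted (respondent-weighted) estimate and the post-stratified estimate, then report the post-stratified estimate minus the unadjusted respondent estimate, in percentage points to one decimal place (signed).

Unadjusted (pooled respondent) estimate weights by respondent counts:
  (100/375)×58 + (175/375)×75 + (50/375)×38.7 + (50/375)×61.1 = 63.7733%
Post-stratified estimate weights by population shares:
  0.24×58 + 0.2×75 + 0.42×38.7 + 0.14×61.1 = 53.728%
Difference = 53.728 − 63.7733 = -10.0453 pp.

-10.0 percentage points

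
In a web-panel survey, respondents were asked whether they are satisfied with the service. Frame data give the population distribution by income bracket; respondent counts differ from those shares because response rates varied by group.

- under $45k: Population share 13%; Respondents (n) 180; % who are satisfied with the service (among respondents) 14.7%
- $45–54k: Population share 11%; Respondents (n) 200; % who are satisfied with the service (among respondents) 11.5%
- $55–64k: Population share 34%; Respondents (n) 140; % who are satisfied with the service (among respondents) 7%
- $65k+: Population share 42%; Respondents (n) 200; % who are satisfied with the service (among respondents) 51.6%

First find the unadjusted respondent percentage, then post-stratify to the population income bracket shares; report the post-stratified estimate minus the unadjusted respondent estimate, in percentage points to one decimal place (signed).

Naive respondent-only estimate (weights = respondent counts):
  (180/720)×14.7 + (200/720)×11.5 + (140/720)×7 + (200/720)×51.6 = 22.5639%
Post-stratified estimate weights by population shares:
  0.13×14.7 + 0.11×11.5 + 0.34×7 + 0.42×51.6 = 27.228%
Difference = 27.228 − 22.5639 = 4.6641 pp.

+4.7 percentage points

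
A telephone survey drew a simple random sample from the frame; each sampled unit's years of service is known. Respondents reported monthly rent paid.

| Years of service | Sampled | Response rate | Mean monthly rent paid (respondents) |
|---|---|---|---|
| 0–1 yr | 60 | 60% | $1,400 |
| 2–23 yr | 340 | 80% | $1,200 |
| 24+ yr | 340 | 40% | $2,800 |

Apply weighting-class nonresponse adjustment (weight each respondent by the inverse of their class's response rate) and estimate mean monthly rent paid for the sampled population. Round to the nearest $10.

Inverse-response-rate weighting restores each class to its sampled count, so class totals weight by n_sampled:
  0–1 yr: 60 × 1400 = 84,000
  2–23 yr: 340 × 1200 = 408,000
  24+ yr: 340 × 2800 = 952,000
Adjusted estimate = 1,444,000 / 740 = 1951.35 → $1,950.

$1,950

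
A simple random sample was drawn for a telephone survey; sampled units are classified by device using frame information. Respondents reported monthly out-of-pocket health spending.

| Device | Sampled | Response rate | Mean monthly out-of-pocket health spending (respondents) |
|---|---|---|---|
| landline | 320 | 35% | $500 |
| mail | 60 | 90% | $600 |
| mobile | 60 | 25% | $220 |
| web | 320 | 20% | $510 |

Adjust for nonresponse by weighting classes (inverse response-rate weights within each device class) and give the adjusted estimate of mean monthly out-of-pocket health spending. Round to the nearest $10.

Inverse-response-rate weighting restores each class to its sampled count, so class totals weight by n_sampled:
  landline: 320 × 500 = 160,000
  mail: 60 × 600 = 36,000
  mobile: 60 × 220 = 13,200
  web: 320 × 510 = 163,200
Adjusted estimate = 372,400 / 760 = 490 → $490.

$490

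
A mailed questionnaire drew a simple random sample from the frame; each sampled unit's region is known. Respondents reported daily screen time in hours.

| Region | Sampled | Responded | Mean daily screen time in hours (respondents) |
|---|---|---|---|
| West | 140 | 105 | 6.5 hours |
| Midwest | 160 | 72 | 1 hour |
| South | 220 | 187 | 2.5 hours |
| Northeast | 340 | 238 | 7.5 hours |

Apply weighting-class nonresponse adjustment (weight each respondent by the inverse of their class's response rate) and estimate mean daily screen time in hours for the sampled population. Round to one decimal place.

4.8

Response rates by class: West 105/140 = 75%, Midwest 72/160 = 45%, South 187/220 = 85%, Northeast 238/340 = 70%.
Weighting each respondent by the inverse class response rate inflates each class back to its sampled size, so the class weight is n_sampled:
  West: 140 × 6.5 = 910
  Midwest: 160 × 1 = 160
  South: 220 × 2.5 = 550
  Northeast: 340 × 7.5 = 2550
Adjusted estimate = 4170 / 860 = 4.84884 → 4.8.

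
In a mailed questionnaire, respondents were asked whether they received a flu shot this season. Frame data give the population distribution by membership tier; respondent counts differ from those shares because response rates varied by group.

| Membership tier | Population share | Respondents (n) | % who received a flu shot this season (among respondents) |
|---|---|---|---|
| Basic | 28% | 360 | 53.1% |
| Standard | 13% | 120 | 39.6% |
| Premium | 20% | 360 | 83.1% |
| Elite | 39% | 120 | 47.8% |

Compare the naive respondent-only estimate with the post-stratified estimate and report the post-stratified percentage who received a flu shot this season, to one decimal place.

55.3%

Unadjusted (pooled respondent) estimate weights by respondent counts:
  (360/960)×53.1 + (120/960)×39.6 + (360/960)×83.1 + (120/960)×47.8 = 62%
Post-stratifying to population shares instead:
  0.28×53.1 + 0.13×39.6 + 0.2×83.1 + 0.39×47.8 = 55.278%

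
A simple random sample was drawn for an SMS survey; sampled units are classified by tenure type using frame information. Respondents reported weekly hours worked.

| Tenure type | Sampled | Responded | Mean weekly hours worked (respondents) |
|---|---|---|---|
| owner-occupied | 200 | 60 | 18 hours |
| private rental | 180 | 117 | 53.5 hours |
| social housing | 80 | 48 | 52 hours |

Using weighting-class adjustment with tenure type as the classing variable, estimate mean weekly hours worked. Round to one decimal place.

Class response rates: owner-occupied 60/200 = 30%, private rental 117/180 = 65%, social housing 48/80 = 60%.
Weighting each respondent by the inverse class response rate inflates each class back to its sampled size, so the class weight is n_sampled:
  owner-occupied: 200 × 18 = 3600
  private rental: 180 × 53.5 = 9630
  social housing: 80 × 52 = 4160
Adjusted estimate = 17,390 / 460 = 37.8043 → 37.8.

37.8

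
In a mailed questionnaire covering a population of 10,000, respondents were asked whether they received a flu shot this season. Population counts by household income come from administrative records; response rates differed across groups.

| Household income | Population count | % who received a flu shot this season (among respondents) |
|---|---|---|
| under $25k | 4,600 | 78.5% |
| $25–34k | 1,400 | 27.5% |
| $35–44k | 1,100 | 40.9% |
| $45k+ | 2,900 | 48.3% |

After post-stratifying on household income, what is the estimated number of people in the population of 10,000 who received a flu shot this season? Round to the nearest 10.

5,850

Apply each group's respondent rate to its population count:
  under $25k: 4,600 × 78.5% = 3611
  $25–34k: 1,400 × 27.5% = 385
  $35–44k: 1,100 × 40.9% = 449.9
  $45k+: 2,900 × 48.3% = 1400.7
Estimated total = 5846.6 → 5,850.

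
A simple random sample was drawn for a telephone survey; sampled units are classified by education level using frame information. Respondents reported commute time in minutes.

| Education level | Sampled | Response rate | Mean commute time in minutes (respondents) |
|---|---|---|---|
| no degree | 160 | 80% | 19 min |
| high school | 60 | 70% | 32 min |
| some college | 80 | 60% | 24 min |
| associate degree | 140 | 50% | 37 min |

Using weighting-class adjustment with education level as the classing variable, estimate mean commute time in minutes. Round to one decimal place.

27.4

Each respondent's weight = sampled/responded in their class; summing within a class gives n_sampled, so:
  no degree: 160 × 19 = 3040
  high school: 60 × 32 = 1920
  some college: 80 × 24 = 1920
  associate degree: 140 × 37 = 5180
Adjusted estimate = 12,060 / 440 = 27.4091 → 27.4.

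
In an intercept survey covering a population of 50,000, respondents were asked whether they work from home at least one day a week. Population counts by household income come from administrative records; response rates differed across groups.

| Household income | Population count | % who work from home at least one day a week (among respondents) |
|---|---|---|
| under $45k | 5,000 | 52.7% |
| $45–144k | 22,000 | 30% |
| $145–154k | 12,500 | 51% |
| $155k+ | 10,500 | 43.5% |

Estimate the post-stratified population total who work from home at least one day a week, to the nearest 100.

Each cell contributes its population count × the respondent rate:
  under $45k: 5,000 × 52.7% = 2635
  $45–144k: 22,000 × 30% = 6600
  $145–154k: 12,500 × 51% = 6375
  $155k+: 10,500 × 43.5% = 4567.5
Estimated total = 20177.5 → 20,200.

20,200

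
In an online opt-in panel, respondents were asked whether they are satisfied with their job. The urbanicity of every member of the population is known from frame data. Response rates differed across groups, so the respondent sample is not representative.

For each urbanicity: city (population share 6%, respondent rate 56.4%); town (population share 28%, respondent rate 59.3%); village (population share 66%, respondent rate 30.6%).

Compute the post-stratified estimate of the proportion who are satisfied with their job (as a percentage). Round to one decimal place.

40.2%

Reweight to the known urbanicity distribution:
  city: 0.06 × 56.4 = 3.384
  town: 0.28 × 59.3 = 16.604
  village: 0.66 × 30.6 = 20.196
Post-stratified estimate = 40.184 → 40.2%.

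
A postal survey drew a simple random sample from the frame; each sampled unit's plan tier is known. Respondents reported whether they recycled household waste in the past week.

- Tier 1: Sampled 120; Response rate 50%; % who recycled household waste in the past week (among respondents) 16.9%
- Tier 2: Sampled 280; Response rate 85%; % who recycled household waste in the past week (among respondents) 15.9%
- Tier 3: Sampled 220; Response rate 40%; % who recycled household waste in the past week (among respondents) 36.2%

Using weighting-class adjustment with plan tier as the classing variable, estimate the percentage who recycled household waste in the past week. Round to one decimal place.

Inverse-response-rate weighting restores each class to its sampled count, so class totals weight by n_sampled:
  Tier 1: 120 × 16.9 = 2028
  Tier 2: 280 × 15.9 = 4452
  Tier 3: 220 × 36.2 = 7964
Adjusted estimate = 14,444 / 620 = 23.2968 → 23.3%.

23.3%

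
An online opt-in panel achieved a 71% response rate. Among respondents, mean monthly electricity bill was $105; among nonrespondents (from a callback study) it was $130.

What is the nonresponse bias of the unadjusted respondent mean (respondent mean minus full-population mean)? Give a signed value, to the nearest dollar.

-$7

Nonresponse fraction = 1 − 0.71 = 0.29.
Bias = (nonresponse fraction) × (respondent mean − nonrespondent mean)
     = 0.29 × (105 − 130) = 0.29 × -25 = -7.25.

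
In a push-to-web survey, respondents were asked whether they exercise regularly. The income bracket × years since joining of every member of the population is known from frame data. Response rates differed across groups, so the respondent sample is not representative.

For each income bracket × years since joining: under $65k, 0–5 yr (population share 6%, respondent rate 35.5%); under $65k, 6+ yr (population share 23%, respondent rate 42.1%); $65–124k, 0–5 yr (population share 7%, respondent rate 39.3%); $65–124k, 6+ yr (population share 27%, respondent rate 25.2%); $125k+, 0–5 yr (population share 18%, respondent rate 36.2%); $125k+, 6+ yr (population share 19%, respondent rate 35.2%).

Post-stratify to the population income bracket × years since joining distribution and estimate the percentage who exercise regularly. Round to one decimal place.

Post-stratification weights by population share, not respondent share:
  under $65k, 0–5 yr: 0.06 × 35.5 = 2.13
  under $65k, 6+ yr: 0.23 × 42.1 = 9.683
  $65–124k, 0–5 yr: 0.07 × 39.3 = 2.751
  $65–124k, 6+ yr: 0.27 × 25.2 = 6.804
  $125k+, 0–5 yr: 0.18 × 36.2 = 6.516
  $125k+, 6+ yr: 0.19 × 35.2 = 6.688
Post-stratified estimate = 34.572 → 34.6%.

34.6%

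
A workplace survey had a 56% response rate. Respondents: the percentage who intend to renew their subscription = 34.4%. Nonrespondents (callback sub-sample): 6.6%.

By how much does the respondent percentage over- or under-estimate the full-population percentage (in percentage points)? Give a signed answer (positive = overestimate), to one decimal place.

Nonresponse fraction = 1 − 0.56 = 0.44.
Bias = (nonresponse fraction) × (respondent percentage − nonrespondent percentage)
     = 0.44 × (34.4 − 6.6) = 0.44 × 27.8 = 12.232.

+12.2 percentage points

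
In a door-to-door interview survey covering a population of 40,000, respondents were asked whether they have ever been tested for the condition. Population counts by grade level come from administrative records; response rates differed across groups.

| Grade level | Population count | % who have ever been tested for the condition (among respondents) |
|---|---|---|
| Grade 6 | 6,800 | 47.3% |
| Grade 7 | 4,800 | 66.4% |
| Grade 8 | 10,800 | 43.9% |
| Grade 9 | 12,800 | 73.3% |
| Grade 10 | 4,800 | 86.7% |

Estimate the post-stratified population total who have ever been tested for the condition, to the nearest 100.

24,700

Apply each group's respondent rate to its population count:
  Grade 6: 6,800 × 47.3% = 3216.4
  Grade 7: 4,800 × 66.4% = 3187.2
  Grade 8: 10,800 × 43.9% = 4741.2
  Grade 9: 12,800 × 73.3% = 9382.4
  Grade 10: 4,800 × 86.7% = 4161.6
Estimated total = 24688.8 → 24,700.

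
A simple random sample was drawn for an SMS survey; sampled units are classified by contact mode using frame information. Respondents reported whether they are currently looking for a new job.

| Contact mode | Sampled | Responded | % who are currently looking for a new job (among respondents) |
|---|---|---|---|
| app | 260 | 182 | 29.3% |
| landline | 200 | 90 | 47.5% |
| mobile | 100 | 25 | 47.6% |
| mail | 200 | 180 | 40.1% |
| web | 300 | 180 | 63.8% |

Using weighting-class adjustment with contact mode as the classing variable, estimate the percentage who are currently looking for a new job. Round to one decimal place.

46.3%

Response rates by class: app 182/260 = 70%, landline 90/200 = 45%, mobile 25/100 = 25%, mail 180/200 = 90%, web 180/300 = 60%.
With weight = n_sampled/n_responded per class, the weighted class total is n_sampled:
  app: 260 × 29.3 = 7618
  landline: 200 × 47.5 = 9500
  mobile: 100 × 47.6 = 4760
  mail: 200 × 40.1 = 8020
  web: 300 × 63.8 = 19,140
Adjusted estimate = 49,038 / 1,060 = 46.2623 → 46.3%.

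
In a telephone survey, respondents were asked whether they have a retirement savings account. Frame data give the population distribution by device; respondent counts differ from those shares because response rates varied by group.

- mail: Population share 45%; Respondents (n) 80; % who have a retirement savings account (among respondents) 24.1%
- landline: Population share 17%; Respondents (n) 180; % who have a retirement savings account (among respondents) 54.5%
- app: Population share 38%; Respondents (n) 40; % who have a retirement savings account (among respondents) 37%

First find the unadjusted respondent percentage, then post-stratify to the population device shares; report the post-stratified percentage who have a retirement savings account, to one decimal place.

Naive respondent-only estimate (weights = respondent counts):
  (80/300)×24.1 + (180/300)×54.5 + (40/300)×37 = 44.06%
Reweighting by population device shares:
  0.45×24.1 + 0.17×54.5 + 0.38×37 = 34.17%

34.2%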